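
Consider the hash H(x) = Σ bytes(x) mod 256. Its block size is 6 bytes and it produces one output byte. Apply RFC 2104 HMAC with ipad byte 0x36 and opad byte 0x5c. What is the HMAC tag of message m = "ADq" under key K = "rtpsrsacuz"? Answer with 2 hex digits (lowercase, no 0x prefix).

Key "rtpsrsacuz" = 72 74 70 73 72 73 61 63 75 7a is 10 bytes > B = 6, so hash it first: H(key) = 61, then zero-pad to 6 bytes: K' = 61 00 00 00 00 00.
K' ⊕ ipad = 57 36 36 36 36 36.  K' ⊕ opad = 3d 5c 5c 5c 5c 5c.
Inner input = (K'⊕ipad) ∥ m = 57 36 36 36 36 36 ∥ 41 44 71.
Inner hash: sum = 87+54+54+54+54+54+65+68+113 = 603; mod 256 = 91 → 5b.
Outer input = (K'⊕opad) ∥ inner = 3d 5c 5c 5c 5c 5c ∥ 5b.
Outer hash (tag): sum = 61+92+92+92+92+92+91 = 612; mod 256 = 100 → 64.

64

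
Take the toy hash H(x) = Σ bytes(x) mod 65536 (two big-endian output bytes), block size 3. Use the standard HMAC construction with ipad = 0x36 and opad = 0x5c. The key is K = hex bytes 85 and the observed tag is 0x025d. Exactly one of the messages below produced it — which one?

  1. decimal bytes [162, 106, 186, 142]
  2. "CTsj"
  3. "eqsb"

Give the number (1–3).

3

Key hex bytes 85 is 1 byte ≤ B = 3; zero-pad to 3 bytes: K' = 85 00 00.
K' ⊕ ipad = b3 36 36; K' ⊕ opad = d9 5c 5c.
m1: inner = H(b3 36 36 a2 6a ba 8e) = 03 73; tag = H(d9 5c 5c 03 73) = 0207
m2: inner = H(b3 36 36 43 54 73 6a) = 02 93; tag = H(d9 5c 5c 02 93) = 0226
m3: inner = H(b3 36 36 65 71 73 62) = 02 ca; tag = H(d9 5c 5c 02 ca) = 025d ← matches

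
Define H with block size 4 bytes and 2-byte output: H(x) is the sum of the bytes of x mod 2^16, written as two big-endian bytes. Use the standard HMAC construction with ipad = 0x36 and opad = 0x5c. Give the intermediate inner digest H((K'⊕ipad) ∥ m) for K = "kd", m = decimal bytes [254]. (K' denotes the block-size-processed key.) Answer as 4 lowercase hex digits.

0219

Key "kd" = 6b 64 is 2 bytes ≤ B = 4; zero-pad to 4 bytes: K' = 6b 64 00 00.
K' ⊕ ipad = 5d 52 36 36.
Inner input = 5d 52 36 36 ∥ fe.
Inner hash: sum = 93+82+54+54+254 = 537 → 02 19.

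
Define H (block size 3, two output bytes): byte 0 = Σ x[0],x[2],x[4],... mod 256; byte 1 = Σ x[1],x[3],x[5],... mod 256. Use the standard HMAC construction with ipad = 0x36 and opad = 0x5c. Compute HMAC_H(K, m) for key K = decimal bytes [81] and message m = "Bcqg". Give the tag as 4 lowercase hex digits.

52c3

Key decimal bytes [81] = 51 is 1 byte ≤ B = 3; zero-pad to 3 bytes: K' = 51 00 00.
K' ⊕ ipad = 67 36 36.  K' ⊕ opad = 0d 5c 5c.
Inner input = (K'⊕ipad) ∥ m = 67 36 36 ∥ 42 63 71 67.
Inner hash: even-index sum = 359 mod 256 = 103; odd-index sum = 233 mod 256 = 233 → 67 e9.
Outer input = (K'⊕opad) ∥ inner = 0d 5c 5c ∥ 67 e9.
Outer hash (tag): even-index sum = 338 mod 256 = 82; odd-index sum = 195 mod 256 = 195 → 52 c3.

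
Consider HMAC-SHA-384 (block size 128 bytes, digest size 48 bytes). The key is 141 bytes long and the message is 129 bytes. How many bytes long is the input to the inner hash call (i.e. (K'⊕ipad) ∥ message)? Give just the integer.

Key is 141 > 128 bytes, so it is hashed to 48 bytes then zero-padded to 128: |K'| = 128.
Inner input = (K'⊕ipad) ∥ m → 128 + 129 = 257 bytes.

257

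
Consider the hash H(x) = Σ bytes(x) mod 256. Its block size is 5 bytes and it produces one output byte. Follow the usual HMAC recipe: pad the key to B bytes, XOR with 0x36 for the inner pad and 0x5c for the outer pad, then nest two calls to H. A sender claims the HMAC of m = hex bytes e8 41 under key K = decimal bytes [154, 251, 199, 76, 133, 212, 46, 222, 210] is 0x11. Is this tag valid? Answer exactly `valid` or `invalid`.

invalid

Key decimal bytes [154, 251, 199, 76, 133, 212, 46, 222, 210] = 9a fb c7 4c 85 d4 2e de d2 is 9 bytes > B = 5, so hash it first: H(key) = df, then zero-pad to 5 bytes: K' = df 00 00 00 00.
K' ⊕ ipad = e9 36 36 36 36; K' ⊕ opad = 83 5c 5c 5c 5c.
Inner hash: sum = 233+54+54+54+54+232+65 = 746; mod 256 = 234 → ea.
Outer hash (recomputed tag): sum = 131+92+92+92+92+234 = 733; mod 256 = 221 → dd.
Recomputed tag = dd; claimed = 11 → mismatch.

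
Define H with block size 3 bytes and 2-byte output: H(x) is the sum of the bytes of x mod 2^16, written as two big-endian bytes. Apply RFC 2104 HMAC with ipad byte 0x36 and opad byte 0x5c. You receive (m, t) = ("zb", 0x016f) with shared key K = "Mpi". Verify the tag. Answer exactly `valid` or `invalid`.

valid

Key "Mpi" = 4d 70 69 is exactly B = 3 bytes: K' = 4d 70 69.
K' ⊕ ipad = 7b 46 5f; K' ⊕ opad = 11 2c 35.
Inner hash: sum = 123+70+95+122+98 = 508 → 01 fc.
Outer hash (recomputed tag): sum = 17+44+53+1+252 = 367 → 01 6f.
Recomputed tag = 016f; claimed = 016f → match.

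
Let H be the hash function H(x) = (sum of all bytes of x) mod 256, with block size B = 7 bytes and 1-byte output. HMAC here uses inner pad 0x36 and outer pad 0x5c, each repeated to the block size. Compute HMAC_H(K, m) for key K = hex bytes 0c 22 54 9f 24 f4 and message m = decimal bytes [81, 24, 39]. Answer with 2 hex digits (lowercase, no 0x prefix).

Key hex bytes 0c 22 54 9f 24 f4 is 6 bytes ≤ B = 7; zero-pad to 7 bytes: K' = 0c 22 54 9f 24 f4 00.
K' ⊕ ipad = 3a 14 62 a9 12 c2 36.  K' ⊕ opad = 50 7e 08 c3 78 a8 5c.
Inner input = (K'⊕ipad) ∥ m = 3a 14 62 a9 12 c2 36 ∥ 51 18 27.
Inner hash: sum = 58+20+98+169+18+194+54+81+24+39 = 755; mod 256 = 243 → f3.
Outer input = (K'⊕opad) ∥ inner = 50 7e 08 c3 78 a8 5c ∥ f3.
Outer hash (tag): sum = 80+126+8+195+120+168+92+243 = 1032; mod 256 = 8 → 08.

08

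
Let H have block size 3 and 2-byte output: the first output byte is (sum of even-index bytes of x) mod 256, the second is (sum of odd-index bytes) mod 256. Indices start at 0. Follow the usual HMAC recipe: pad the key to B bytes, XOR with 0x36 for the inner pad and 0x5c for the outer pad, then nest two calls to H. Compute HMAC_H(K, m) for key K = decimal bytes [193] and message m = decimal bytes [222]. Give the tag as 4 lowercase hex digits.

0d89

Key decimal bytes [193] = c1 is 1 byte ≤ B = 3; zero-pad to 3 bytes: K' = c1 00 00.
K' ⊕ ipad = f7 36 36.  K' ⊕ opad = 9d 5c 5c.
Inner input = (K'⊕ipad) ∥ m = f7 36 36 ∥ de.
Inner hash: even-index sum = 301 mod 256 = 45; odd-index sum = 276 mod 256 = 20 → 2d 14.
Outer input = (K'⊕opad) ∥ inner = 9d 5c 5c ∥ 2d 14.
Outer hash (tag): even-index sum = 269 mod 256 = 13; odd-index sum = 137 mod 256 = 137 → 0d 89.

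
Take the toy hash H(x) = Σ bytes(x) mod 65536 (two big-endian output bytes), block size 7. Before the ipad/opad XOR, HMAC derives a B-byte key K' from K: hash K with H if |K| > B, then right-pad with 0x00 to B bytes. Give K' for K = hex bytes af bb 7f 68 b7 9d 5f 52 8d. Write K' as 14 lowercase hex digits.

04e30000000000

|K| = 9 > B = 7, so first hash the key.
H(K): sum = 175+187+127+104+183+157+95+82+141 = 1251 → 04 e3.
Zero-pad H(K) = 04 e3 to 7 bytes: K' = 04 e3 00 00 00 00 00.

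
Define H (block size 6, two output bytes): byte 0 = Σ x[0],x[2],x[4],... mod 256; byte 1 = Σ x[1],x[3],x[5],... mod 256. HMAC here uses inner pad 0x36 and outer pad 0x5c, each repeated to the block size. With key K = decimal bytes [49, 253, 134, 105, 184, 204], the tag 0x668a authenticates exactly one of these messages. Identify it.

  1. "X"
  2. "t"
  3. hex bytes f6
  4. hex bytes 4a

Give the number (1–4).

Key decimal bytes [49, 253, 134, 105, 184, 204] = 31 fd 86 69 b8 cc is exactly B = 6 bytes: K' = 31 fd 86 69 b8 cc.
K' ⊕ ipad = 07 cb b0 5f 8e fa; K' ⊕ opad = 6d a1 da 35 e4 90.
m1: inner = H(07 cb b0 5f 8e fa 58) = 9d 24; tag = H(6d a1 da 35 e4 90 9d 24) = c88a
m2: inner = H(07 cb b0 5f 8e fa 74) = b9 24; tag = H(6d a1 da 35 e4 90 b9 24) = e48a
m3: inner = H(07 cb b0 5f 8e fa f6) = 3b 24; tag = H(6d a1 da 35 e4 90 3b 24) = 668a ← matches
m4: inner = H(07 cb b0 5f 8e fa 4a) = 8f 24; tag = H(6d a1 da 35 e4 90 8f 24) = ba8a

3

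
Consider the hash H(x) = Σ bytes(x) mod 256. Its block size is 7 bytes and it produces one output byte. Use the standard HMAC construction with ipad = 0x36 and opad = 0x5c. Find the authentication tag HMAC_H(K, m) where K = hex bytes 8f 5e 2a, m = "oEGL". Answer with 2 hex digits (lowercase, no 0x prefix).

Key hex bytes 8f 5e 2a is 3 bytes ≤ B = 7; zero-pad to 7 bytes: K' = 8f 5e 2a 00 00 00 00.
K' ⊕ ipad = b9 68 1c 36 36 36 36.  K' ⊕ opad = d3 02 76 5c 5c 5c 5c.
Inner input = (K'⊕ipad) ∥ m = b9 68 1c 36 36 36 36 ∥ 6f 45 47 4c.
Inner hash: sum = 185+104+28+54+54+54+54+111+69+71+76 = 860; mod 256 = 92 → 5c.
Outer input = (K'⊕opad) ∥ inner = d3 02 76 5c 5c 5c 5c ∥ 5c.
Outer hash (tag): sum = 211+2+118+92+92+92+92+92 = 791; mod 256 = 23 → 17.

17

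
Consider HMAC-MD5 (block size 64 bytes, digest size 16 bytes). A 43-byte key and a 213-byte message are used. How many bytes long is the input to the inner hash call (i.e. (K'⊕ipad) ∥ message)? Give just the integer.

Key is 43 ≤ 64 bytes, zero-padded: |K'| = 64.
Inner input = (K'⊕ipad) ∥ m → 64 + 213 = 277 bytes.

277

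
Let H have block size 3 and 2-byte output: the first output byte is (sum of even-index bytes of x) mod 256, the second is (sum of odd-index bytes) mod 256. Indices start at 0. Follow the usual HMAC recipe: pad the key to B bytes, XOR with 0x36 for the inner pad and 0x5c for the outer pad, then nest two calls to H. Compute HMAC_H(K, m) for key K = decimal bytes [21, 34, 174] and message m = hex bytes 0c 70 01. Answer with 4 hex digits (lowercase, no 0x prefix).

5ca9

Key decimal bytes [21, 34, 174] = 15 22 ae is exactly B = 3 bytes: K' = 15 22 ae.
K' ⊕ ipad = 23 14 98.  K' ⊕ opad = 49 7e f2.
Inner input = (K'⊕ipad) ∥ m = 23 14 98 ∥ 0c 70 01.
Inner hash: even-index sum = 299 mod 256 = 43; odd-index sum = 33 mod 256 = 33 → 2b 21.
Outer input = (K'⊕opad) ∥ inner = 49 7e f2 ∥ 2b 21.
Outer hash (tag): even-index sum = 348 mod 256 = 92; odd-index sum = 169 mod 256 = 169 → 5c a9.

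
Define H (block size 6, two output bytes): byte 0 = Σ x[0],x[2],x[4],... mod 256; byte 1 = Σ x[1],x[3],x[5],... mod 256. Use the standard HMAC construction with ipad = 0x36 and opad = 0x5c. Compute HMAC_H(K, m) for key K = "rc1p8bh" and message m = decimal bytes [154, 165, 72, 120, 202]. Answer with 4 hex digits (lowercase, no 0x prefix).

64ad

Key "rc1p8bh" = 72 63 31 70 38 62 68 is 7 bytes > B = 6, so hash it first: H(key) = 43 35, then zero-pad to 6 bytes: K' = 43 35 00 00 00 00.
K' ⊕ ipad = 75 03 36 36 36 36.  K' ⊕ opad = 1f 69 5c 5c 5c 5c.
Inner input = (K'⊕ipad) ∥ m = 75 03 36 36 36 36 ∥ 9a a5 48 78 ca.
Inner hash: even-index sum = 653 mod 256 = 141; odd-index sum = 396 mod 256 = 140 → 8d 8c.
Outer input = (K'⊕opad) ∥ inner = 1f 69 5c 5c 5c 5c ∥ 8d 8c.
Outer hash (tag): even-index sum = 356 mod 256 = 100; odd-index sum = 429 mod 256 = 173 → 64 ad.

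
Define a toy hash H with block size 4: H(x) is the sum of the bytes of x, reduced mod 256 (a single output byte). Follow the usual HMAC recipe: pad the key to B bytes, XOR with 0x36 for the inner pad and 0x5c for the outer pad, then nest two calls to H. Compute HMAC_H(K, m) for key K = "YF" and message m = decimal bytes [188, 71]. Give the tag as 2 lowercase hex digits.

25

Key "YF" = 59 46 is 2 bytes ≤ B = 4; zero-pad to 4 bytes: K' = 59 46 00 00.
K' ⊕ ipad = 6f 70 36 36.  K' ⊕ opad = 05 1a 5c 5c.
Inner input = (K'⊕ipad) ∥ m = 6f 70 36 36 ∥ bc 47.
Inner hash: sum = 111+112+54+54+188+71 = 590; mod 256 = 78 → 4e.
Outer input = (K'⊕opad) ∥ inner = 05 1a 5c 5c ∥ 4e.
Outer hash (tag): sum = 5+26+92+92+78 = 293; mod 256 = 37 → 25.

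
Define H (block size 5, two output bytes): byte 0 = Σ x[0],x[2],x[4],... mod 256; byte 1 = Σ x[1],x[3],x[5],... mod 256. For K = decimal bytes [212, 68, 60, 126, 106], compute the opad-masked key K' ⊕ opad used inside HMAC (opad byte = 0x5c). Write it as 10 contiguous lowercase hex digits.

Key decimal bytes [212, 68, 60, 126, 106] = d4 44 3c 7e 6a is exactly B = 5 bytes: K' = d4 44 3c 7e 6a.
XOR each byte with 0x5c: d4⊕5c=88, 44⊕5c=18, 3c⊕5c=60, 7e⊕5c=22, 6a⊕5c=36.

8818602236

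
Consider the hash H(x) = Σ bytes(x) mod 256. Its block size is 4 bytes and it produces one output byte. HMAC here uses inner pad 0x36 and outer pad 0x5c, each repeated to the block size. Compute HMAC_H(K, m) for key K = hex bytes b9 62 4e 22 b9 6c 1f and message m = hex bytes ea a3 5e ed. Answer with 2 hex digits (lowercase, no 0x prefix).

Key hex bytes b9 62 4e 22 b9 6c 1f is 7 bytes > B = 4, so hash it first: H(key) = cf, then zero-pad to 4 bytes: K' = cf 00 00 00.
K' ⊕ ipad = f9 36 36 36.  K' ⊕ opad = 93 5c 5c 5c.
Inner input = (K'⊕ipad) ∥ m = f9 36 36 36 ∥ ea a3 5e ed.
Inner hash: sum = 249+54+54+54+234+163+94+237 = 1139; mod 256 = 115 → 73.
Outer input = (K'⊕opad) ∥ inner = 93 5c 5c 5c ∥ 73.
Outer hash (tag): sum = 147+92+92+92+115 = 538; mod 256 = 26 → 1a.

1a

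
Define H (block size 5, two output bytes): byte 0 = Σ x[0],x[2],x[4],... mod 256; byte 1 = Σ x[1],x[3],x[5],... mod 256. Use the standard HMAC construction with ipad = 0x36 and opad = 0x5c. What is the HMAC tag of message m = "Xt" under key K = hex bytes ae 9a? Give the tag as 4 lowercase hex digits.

Key hex bytes ae 9a is 2 bytes ≤ B = 5; zero-pad to 5 bytes: K' = ae 9a 00 00 00.
K' ⊕ ipad = 98 ac 36 36 36.  K' ⊕ opad = f2 c6 5c 5c 5c.
Inner input = (K'⊕ipad) ∥ m = 98 ac 36 36 36 ∥ 58 74.
Inner hash: even-index sum = 376 mod 256 = 120; odd-index sum = 314 mod 256 = 58 → 78 3a.
Outer input = (K'⊕opad) ∥ inner = f2 c6 5c 5c 5c ∥ 78 3a.
Outer hash (tag): even-index sum = 484 mod 256 = 228; odd-index sum = 410 mod 256 = 154 → e4 9a.

e49a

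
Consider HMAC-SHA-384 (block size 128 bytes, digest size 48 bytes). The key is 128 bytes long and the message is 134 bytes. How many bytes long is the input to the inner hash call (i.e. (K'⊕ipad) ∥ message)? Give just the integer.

Key is 128 ≤ 128 bytes, zero-padded: |K'| = 128.
Inner input = (K'⊕ipad) ∥ m → 128 + 134 = 262 bytes.

262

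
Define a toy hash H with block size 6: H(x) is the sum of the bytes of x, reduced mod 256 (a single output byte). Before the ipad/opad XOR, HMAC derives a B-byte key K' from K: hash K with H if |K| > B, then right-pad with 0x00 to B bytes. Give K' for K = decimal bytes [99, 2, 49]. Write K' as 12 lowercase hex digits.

630231000000

Key decimal bytes [99, 2, 49] = 63 02 31 is 3 bytes ≤ B = 6; zero-pad to 6 bytes: K' = 63 02 31 00 00 00.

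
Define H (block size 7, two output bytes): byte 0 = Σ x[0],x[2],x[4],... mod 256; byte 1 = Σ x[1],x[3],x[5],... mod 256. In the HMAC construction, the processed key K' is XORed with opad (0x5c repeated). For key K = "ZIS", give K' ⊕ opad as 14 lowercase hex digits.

06150f5c5c5c5c

Key "ZIS" = 5a 49 53 is 3 bytes ≤ B = 7; zero-pad to 7 bytes: K' = 5a 49 53 00 00 00 00.
XOR each byte with 0x5c: 5a⊕5c=06, 49⊕5c=15, 53⊕5c=0f, 00⊕5c=5c, 00⊕5c=5c, 00⊕5c=5c, 00⊕5c=5c.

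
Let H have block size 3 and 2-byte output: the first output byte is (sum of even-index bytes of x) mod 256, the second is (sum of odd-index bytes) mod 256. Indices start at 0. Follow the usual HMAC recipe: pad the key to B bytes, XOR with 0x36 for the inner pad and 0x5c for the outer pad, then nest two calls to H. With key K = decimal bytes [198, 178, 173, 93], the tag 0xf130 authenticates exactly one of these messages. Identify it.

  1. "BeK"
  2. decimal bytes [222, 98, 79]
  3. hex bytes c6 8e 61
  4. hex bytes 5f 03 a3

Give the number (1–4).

Key decimal bytes [198, 178, 173, 93] = c6 b2 ad 5d is 4 bytes > B = 3, so hash it first: H(key) = 73 0f, then zero-pad to 3 bytes: K' = 73 0f 00.
K' ⊕ ipad = 45 39 36; K' ⊕ opad = 2f 53 5c.
m1: inner = H(45 39 36 42 65 4b) = e0 c6; tag = H(2f 53 5c e0 c6) = 5133
m2: inner = H(45 39 36 de 62 4f) = dd 66; tag = H(2f 53 5c dd 66) = f130 ← matches
m3: inner = H(45 39 36 c6 8e 61) = 09 60; tag = H(2f 53 5c 09 60) = eb5c
m4: inner = H(45 39 36 5f 03 a3) = 7e 3b; tag = H(2f 53 5c 7e 3b) = c6d1

2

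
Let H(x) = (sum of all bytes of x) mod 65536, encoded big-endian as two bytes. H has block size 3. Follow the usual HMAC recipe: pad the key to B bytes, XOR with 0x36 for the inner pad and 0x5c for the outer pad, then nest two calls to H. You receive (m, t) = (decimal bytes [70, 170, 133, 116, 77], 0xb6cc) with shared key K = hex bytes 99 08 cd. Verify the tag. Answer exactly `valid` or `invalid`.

Key hex bytes 99 08 cd is exactly B = 3 bytes: K' = 99 08 cd.
K' ⊕ ipad = af 3e fb; K' ⊕ opad = c5 54 91.
Inner hash: sum = 175+62+251+70+170+133+116+77 = 1054 → 04 1e.
Outer hash (recomputed tag): sum = 197+84+145+4+30 = 460 → 01 cc.
Recomputed tag = 01cc; claimed = b6cc → mismatch.

invalid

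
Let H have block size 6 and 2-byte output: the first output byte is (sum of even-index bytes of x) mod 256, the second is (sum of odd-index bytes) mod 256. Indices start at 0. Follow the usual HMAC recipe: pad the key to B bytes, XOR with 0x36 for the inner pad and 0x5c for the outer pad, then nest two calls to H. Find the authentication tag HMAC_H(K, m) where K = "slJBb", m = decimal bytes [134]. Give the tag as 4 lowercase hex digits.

1eae

Key "slJBb" = 73 6c 4a 42 62 is 5 bytes ≤ B = 6; zero-pad to 6 bytes: K' = 73 6c 4a 42 62 00.
K' ⊕ ipad = 45 5a 7c 74 54 36.  K' ⊕ opad = 2f 30 16 1e 3e 5c.
Inner input = (K'⊕ipad) ∥ m = 45 5a 7c 74 54 36 ∥ 86.
Inner hash: even-index sum = 411 mod 256 = 155; odd-index sum = 260 mod 256 = 4 → 9b 04.
Outer input = (K'⊕opad) ∥ inner = 2f 30 16 1e 3e 5c ∥ 9b 04.
Outer hash (tag): even-index sum = 286 mod 256 = 30; odd-index sum = 174 mod 256 = 174 → 1e ae.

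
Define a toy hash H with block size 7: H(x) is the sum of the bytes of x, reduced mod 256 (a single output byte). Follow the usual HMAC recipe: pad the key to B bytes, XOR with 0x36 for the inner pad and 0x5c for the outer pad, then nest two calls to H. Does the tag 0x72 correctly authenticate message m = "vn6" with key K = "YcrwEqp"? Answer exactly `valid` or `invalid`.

Key "YcrwEqp" = 59 63 72 77 45 71 70 is exactly B = 7 bytes: K' = 59 63 72 77 45 71 70.
K' ⊕ ipad = 6f 55 44 41 73 47 46; K' ⊕ opad = 05 3f 2e 2b 19 2d 2c.
Inner hash: sum = 111+85+68+65+115+71+70+118+110+54 = 867; mod 256 = 99 → 63.
Outer hash (recomputed tag): sum = 5+63+46+43+25+45+44+99 = 370; mod 256 = 114 → 72.
Recomputed tag = 72; claimed = 72 → match.

valid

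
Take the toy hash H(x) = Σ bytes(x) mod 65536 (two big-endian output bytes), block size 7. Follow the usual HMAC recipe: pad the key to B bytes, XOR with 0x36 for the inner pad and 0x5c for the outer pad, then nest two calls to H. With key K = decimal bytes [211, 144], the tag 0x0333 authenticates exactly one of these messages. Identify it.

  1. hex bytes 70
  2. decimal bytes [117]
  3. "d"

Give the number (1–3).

Key decimal bytes [211, 144] = d3 90 is 2 bytes ≤ B = 7; zero-pad to 7 bytes: K' = d3 90 00 00 00 00 00.
K' ⊕ ipad = e5 a6 36 36 36 36 36; K' ⊕ opad = 8f cc 5c 5c 5c 5c 5c.
m1: inner = H(e5 a6 36 36 36 36 36 70) = 03 09; tag = H(8f cc 5c 5c 5c 5c 5c 03 09) = 0333 ← matches
m2: inner = H(e5 a6 36 36 36 36 36 75) = 03 0e; tag = H(8f cc 5c 5c 5c 5c 5c 03 0e) = 0338
m3: inner = H(e5 a6 36 36 36 36 36 64) = 02 fd; tag = H(8f cc 5c 5c 5c 5c 5c 02 fd) = 0426

1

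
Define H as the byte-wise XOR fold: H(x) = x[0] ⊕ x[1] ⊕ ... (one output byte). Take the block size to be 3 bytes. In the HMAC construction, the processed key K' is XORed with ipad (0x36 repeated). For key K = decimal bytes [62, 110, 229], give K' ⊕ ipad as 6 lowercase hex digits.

Key decimal bytes [62, 110, 229] = 3e 6e e5 is exactly B = 3 bytes: K' = 3e 6e e5.
XOR each byte with 0x36: 3e⊕36=08, 6e⊕36=58, e5⊕36=d3.

0858d3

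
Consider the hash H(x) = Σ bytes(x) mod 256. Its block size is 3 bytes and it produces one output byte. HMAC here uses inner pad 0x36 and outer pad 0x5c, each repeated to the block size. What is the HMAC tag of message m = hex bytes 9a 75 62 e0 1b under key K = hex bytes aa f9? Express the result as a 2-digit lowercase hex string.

04

Key hex bytes aa f9 is 2 bytes ≤ B = 3; zero-pad to 3 bytes: K' = aa f9 00.
K' ⊕ ipad = 9c cf 36.  K' ⊕ opad = f6 a5 5c.
Inner input = (K'⊕ipad) ∥ m = 9c cf 36 ∥ 9a 75 62 e0 1b.
Inner hash: sum = 156+207+54+154+117+98+224+27 = 1037; mod 256 = 13 → 0d.
Outer input = (K'⊕opad) ∥ inner = f6 a5 5c ∥ 0d.
Outer hash (tag): sum = 246+165+92+13 = 516; mod 256 = 4 → 04.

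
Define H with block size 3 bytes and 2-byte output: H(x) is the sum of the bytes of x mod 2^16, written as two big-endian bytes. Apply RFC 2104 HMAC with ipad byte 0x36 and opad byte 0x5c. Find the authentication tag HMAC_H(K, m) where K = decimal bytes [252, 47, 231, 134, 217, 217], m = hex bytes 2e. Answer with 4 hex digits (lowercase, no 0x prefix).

Key decimal bytes [252, 47, 231, 134, 217, 217] = fc 2f e7 86 d9 d9 is 6 bytes > B = 3, so hash it first: H(key) = 04 4a, then zero-pad to 3 bytes: K' = 04 4a 00.
K' ⊕ ipad = 32 7c 36.  K' ⊕ opad = 58 16 5c.
Inner input = (K'⊕ipad) ∥ m = 32 7c 36 ∥ 2e.
Inner hash: sum = 50+124+54+46 = 274 → 01 12.
Outer input = (K'⊕opad) ∥ inner = 58 16 5c ∥ 01 12.
Outer hash (tag): sum = 88+22+92+1+18 = 221 → 00 dd.

00dd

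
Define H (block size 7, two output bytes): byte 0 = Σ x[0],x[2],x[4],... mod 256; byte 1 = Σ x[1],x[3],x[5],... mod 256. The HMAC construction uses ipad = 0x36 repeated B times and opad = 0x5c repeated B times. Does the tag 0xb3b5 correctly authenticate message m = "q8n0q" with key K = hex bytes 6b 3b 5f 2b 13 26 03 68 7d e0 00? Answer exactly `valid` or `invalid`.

valid

Key hex bytes 6b 3b 5f 2b 13 26 03 68 7d e0 00 is 11 bytes > B = 7, so hash it first: H(key) = 5d d4, then zero-pad to 7 bytes: K' = 5d d4 00 00 00 00 00.
K' ⊕ ipad = 6b e2 36 36 36 36 36; K' ⊕ opad = 01 88 5c 5c 5c 5c 5c.
Inner hash: even-index sum = 373 mod 256 = 117; odd-index sum = 670 mod 256 = 158 → 75 9e.
Outer hash (recomputed tag): even-index sum = 435 mod 256 = 179; odd-index sum = 437 mod 256 = 181 → b3 b5.
Recomputed tag = b3b5; claimed = b3b5 → match.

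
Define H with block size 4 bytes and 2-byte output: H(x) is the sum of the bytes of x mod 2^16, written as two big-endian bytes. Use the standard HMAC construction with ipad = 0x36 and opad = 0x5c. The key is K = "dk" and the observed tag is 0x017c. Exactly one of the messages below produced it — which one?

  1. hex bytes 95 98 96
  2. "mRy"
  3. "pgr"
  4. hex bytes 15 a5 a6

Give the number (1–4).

2

Key "dk" = 64 6b is 2 bytes ≤ B = 4; zero-pad to 4 bytes: K' = 64 6b 00 00.
K' ⊕ ipad = 52 5d 36 36; K' ⊕ opad = 38 37 5c 5c.
m1: inner = H(52 5d 36 36 95 98 96) = 02 de; tag = H(38 37 5c 5c 02 de) = 0207
m2: inner = H(52 5d 36 36 6d 52 79) = 02 53; tag = H(38 37 5c 5c 02 53) = 017c ← matches
m3: inner = H(52 5d 36 36 70 67 72) = 02 64; tag = H(38 37 5c 5c 02 64) = 018d
m4: inner = H(52 5d 36 36 15 a5 a6) = 02 7b; tag = H(38 37 5c 5c 02 7b) = 01a4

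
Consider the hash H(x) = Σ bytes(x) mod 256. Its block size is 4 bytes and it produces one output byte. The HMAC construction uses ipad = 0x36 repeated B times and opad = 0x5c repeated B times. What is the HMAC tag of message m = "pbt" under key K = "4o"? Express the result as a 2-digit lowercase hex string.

60

Key "4o" = 34 6f is 2 bytes ≤ B = 4; zero-pad to 4 bytes: K' = 34 6f 00 00.
K' ⊕ ipad = 02 59 36 36.  K' ⊕ opad = 68 33 5c 5c.
Inner input = (K'⊕ipad) ∥ m = 02 59 36 36 ∥ 70 62 74.
Inner hash: sum = 2+89+54+54+112+98+116 = 525; mod 256 = 13 → 0d.
Outer input = (K'⊕opad) ∥ inner = 68 33 5c 5c ∥ 0d.
Outer hash (tag): sum = 104+51+92+92+13 = 352; mod 256 = 96 → 60.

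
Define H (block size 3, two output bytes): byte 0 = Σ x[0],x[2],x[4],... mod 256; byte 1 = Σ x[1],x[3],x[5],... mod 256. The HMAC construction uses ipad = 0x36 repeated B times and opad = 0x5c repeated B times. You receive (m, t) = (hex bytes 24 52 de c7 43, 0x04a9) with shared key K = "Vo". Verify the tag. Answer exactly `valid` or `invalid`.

Key "Vo" = 56 6f is 2 bytes ≤ B = 3; zero-pad to 3 bytes: K' = 56 6f 00.
K' ⊕ ipad = 60 59 36; K' ⊕ opad = 0a 33 5c.
Inner hash: even-index sum = 431 mod 256 = 175; odd-index sum = 414 mod 256 = 158 → af 9e.
Outer hash (recomputed tag): even-index sum = 260 mod 256 = 4; odd-index sum = 226 mod 256 = 226 → 04 e2.
Recomputed tag = 04e2; claimed = 04a9 → mismatch.

invalid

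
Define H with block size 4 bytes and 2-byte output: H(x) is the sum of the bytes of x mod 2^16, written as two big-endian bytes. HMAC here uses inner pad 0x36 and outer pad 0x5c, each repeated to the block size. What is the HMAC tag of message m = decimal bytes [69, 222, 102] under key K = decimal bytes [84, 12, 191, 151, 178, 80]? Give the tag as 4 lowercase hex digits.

02b3

Key decimal bytes [84, 12, 191, 151, 178, 80] = 54 0c bf 97 b2 50 is 6 bytes > B = 4, so hash it first: H(key) = 02 b8, then zero-pad to 4 bytes: K' = 02 b8 00 00.
K' ⊕ ipad = 34 8e 36 36.  K' ⊕ opad = 5e e4 5c 5c.
Inner input = (K'⊕ipad) ∥ m = 34 8e 36 36 ∥ 45 de 66.
Inner hash: sum = 52+142+54+54+69+222+102 = 695 → 02 b7.
Outer input = (K'⊕opad) ∥ inner = 5e e4 5c 5c ∥ 02 b7.
Outer hash (tag): sum = 94+228+92+92+2+183 = 691 → 02 b3.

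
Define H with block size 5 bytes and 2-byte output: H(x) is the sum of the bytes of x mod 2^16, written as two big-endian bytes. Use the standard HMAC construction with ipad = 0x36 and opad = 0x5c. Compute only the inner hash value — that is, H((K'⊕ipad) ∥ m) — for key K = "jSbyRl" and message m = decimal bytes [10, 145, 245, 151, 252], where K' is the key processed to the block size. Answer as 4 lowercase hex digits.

0459

Key "jSbyRl" = 6a 53 62 79 52 6c is 6 bytes > B = 5, so hash it first: H(key) = 02 56, then zero-pad to 5 bytes: K' = 02 56 00 00 00.
K' ⊕ ipad = 34 60 36 36 36.
Inner input = 34 60 36 36 36 ∥ 0a 91 f5 97 fc.
Inner hash: sum = 52+96+54+54+54+10+145+245+151+252 = 1113 → 04 59.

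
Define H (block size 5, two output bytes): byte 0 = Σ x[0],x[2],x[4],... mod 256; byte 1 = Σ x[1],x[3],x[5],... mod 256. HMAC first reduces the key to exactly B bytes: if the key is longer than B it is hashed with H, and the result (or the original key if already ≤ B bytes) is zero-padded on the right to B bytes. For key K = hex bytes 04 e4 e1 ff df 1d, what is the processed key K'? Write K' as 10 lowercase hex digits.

c400000000

|K| = 6 > B = 5, so first hash the key.
H(K): even-index sum = 452 mod 256 = 196; odd-index sum = 512 mod 256 = 0 → c4 00.
Zero-pad H(K) = c4 00 to 5 bytes: K' = c4 00 00 00 00.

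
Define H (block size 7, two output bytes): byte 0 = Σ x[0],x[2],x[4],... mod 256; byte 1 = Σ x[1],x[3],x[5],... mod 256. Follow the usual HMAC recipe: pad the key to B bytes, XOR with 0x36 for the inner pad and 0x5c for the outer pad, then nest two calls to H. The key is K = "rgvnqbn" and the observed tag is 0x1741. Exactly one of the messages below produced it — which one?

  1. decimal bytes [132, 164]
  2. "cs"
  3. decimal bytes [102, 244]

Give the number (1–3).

Key "rgvnqbn" = 72 67 76 6e 71 62 6e is exactly B = 7 bytes: K' = 72 67 76 6e 71 62 6e.
K' ⊕ ipad = 44 51 40 58 47 54 58; K' ⊕ opad = 2e 3b 2a 32 2d 3e 32.
m1: inner = H(44 51 40 58 47 54 58 84 a4) = c7 81; tag = H(2e 3b 2a 32 2d 3e 32 c7 81) = 3872
m2: inner = H(44 51 40 58 47 54 58 63 73) = 96 60; tag = H(2e 3b 2a 32 2d 3e 32 96 60) = 1741 ← matches
m3: inner = H(44 51 40 58 47 54 58 66 f4) = 17 63; tag = H(2e 3b 2a 32 2d 3e 32 17 63) = 1ac2

2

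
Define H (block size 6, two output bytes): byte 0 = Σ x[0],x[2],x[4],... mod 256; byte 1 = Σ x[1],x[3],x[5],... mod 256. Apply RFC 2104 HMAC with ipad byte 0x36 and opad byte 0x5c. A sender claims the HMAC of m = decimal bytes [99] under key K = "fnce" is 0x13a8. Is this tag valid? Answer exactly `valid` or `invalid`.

Key "fnce" = 66 6e 63 65 is 4 bytes ≤ B = 6; zero-pad to 6 bytes: K' = 66 6e 63 65 00 00.
K' ⊕ ipad = 50 58 55 53 36 36; K' ⊕ opad = 3a 32 3f 39 5c 5c.
Inner hash: even-index sum = 318 mod 256 = 62; odd-index sum = 225 mod 256 = 225 → 3e e1.
Outer hash (recomputed tag): even-index sum = 275 mod 256 = 19; odd-index sum = 424 mod 256 = 168 → 13 a8.
Recomputed tag = 13a8; claimed = 13a8 → match.

valid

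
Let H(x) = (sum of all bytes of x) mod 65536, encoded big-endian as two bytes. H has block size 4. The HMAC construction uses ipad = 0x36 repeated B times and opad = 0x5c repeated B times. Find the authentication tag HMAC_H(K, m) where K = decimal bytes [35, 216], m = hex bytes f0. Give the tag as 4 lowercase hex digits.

Key decimal bytes [35, 216] = 23 d8 is 2 bytes ≤ B = 4; zero-pad to 4 bytes: K' = 23 d8 00 00.
K' ⊕ ipad = 15 ee 36 36.  K' ⊕ opad = 7f 84 5c 5c.
Inner input = (K'⊕ipad) ∥ m = 15 ee 36 36 ∥ f0.
Inner hash: sum = 21+238+54+54+240 = 607 → 02 5f.
Outer input = (K'⊕opad) ∥ inner = 7f 84 5c 5c ∥ 02 5f.
Outer hash (tag): sum = 127+132+92+92+2+95 = 540 → 02 1c.

021c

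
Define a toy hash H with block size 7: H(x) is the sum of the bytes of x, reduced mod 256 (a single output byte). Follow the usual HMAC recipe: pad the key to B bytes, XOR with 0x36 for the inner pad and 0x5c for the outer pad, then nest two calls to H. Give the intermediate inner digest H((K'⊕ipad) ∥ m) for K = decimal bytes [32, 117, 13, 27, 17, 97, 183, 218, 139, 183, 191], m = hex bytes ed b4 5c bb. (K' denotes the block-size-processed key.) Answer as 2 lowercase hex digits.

Key decimal bytes [32, 117, 13, 27, 17, 97, 183, 218, 139, 183, 191] = 20 75 0d 1b 11 61 b7 da 8b b7 bf is 11 bytes > B = 7, so hash it first: H(key) = c1, then zero-pad to 7 bytes: K' = c1 00 00 00 00 00 00.
K' ⊕ ipad = f7 36 36 36 36 36 36.
Inner input = f7 36 36 36 36 36 36 ∥ ed b4 5c bb.
Inner hash: sum = 247+54+54+54+54+54+54+237+180+92+187 = 1267; mod 256 = 243 → f3.

f3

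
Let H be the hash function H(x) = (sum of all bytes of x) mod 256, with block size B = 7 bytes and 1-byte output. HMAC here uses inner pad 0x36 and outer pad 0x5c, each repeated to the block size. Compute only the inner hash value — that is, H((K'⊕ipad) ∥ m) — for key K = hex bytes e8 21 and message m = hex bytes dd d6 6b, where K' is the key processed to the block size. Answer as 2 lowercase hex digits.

Key hex bytes e8 21 is 2 bytes ≤ B = 7; zero-pad to 7 bytes: K' = e8 21 00 00 00 00 00.
K' ⊕ ipad = de 17 36 36 36 36 36.
Inner input = de 17 36 36 36 36 36 ∥ dd d6 6b.
Inner hash: sum = 222+23+54+54+54+54+54+221+214+107 = 1057; mod 256 = 33 → 21.

21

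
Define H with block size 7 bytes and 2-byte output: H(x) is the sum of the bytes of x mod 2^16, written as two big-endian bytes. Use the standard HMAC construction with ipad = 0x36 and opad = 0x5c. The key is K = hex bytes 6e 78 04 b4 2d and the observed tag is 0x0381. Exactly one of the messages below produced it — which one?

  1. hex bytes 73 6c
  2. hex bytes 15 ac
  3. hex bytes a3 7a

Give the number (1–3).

1

Key hex bytes 6e 78 04 b4 2d is 5 bytes ≤ B = 7; zero-pad to 7 bytes: K' = 6e 78 04 b4 2d 00 00.
K' ⊕ ipad = 58 4e 32 82 1b 36 36; K' ⊕ opad = 32 24 58 e8 71 5c 5c.
m1: inner = H(58 4e 32 82 1b 36 36 73 6c) = 02 c0; tag = H(32 24 58 e8 71 5c 5c 02 c0) = 0381 ← matches
m2: inner = H(58 4e 32 82 1b 36 36 15 ac) = 02 a2; tag = H(32 24 58 e8 71 5c 5c 02 a2) = 0363
m3: inner = H(58 4e 32 82 1b 36 36 a3 7a) = 02 fe; tag = H(32 24 58 e8 71 5c 5c 02 fe) = 03bf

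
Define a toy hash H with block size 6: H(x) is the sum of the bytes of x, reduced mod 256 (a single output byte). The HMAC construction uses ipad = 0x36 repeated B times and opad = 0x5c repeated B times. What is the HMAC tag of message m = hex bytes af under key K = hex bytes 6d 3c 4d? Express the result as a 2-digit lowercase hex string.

e7

Key hex bytes 6d 3c 4d is 3 bytes ≤ B = 6; zero-pad to 6 bytes: K' = 6d 3c 4d 00 00 00.
K' ⊕ ipad = 5b 0a 7b 36 36 36.  K' ⊕ opad = 31 60 11 5c 5c 5c.
Inner input = (K'⊕ipad) ∥ m = 5b 0a 7b 36 36 36 ∥ af.
Inner hash: sum = 91+10+123+54+54+54+175 = 561; mod 256 = 49 → 31.
Outer input = (K'⊕opad) ∥ inner = 31 60 11 5c 5c 5c ∥ 31.
Outer hash (tag): sum = 49+96+17+92+92+92+49 = 487; mod 256 = 231 → e7.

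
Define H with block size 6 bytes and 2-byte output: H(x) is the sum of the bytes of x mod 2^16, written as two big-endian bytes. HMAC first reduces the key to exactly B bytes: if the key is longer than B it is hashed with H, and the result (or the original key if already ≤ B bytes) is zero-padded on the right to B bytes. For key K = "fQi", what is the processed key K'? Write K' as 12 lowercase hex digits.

Key "fQi" = 66 51 69 is 3 bytes ≤ B = 6; zero-pad to 6 bytes: K' = 66 51 69 00 00 00.

665169000000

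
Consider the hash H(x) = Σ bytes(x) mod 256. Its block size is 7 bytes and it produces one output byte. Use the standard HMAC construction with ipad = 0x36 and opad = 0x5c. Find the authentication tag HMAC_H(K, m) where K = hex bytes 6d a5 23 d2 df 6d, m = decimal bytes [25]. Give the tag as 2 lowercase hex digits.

Key hex bytes 6d a5 23 d2 df 6d is 6 bytes ≤ B = 7; zero-pad to 7 bytes: K' = 6d a5 23 d2 df 6d 00.
K' ⊕ ipad = 5b 93 15 e4 e9 5b 36.  K' ⊕ opad = 31 f9 7f 8e 83 31 5c.
Inner input = (K'⊕ipad) ∥ m = 5b 93 15 e4 e9 5b 36 ∥ 19.
Inner hash: sum = 91+147+21+228+233+91+54+25 = 890; mod 256 = 122 → 7a.
Outer input = (K'⊕opad) ∥ inner = 31 f9 7f 8e 83 31 5c ∥ 7a.
Outer hash (tag): sum = 49+249+127+142+131+49+92+122 = 961; mod 256 = 193 → c1.

c1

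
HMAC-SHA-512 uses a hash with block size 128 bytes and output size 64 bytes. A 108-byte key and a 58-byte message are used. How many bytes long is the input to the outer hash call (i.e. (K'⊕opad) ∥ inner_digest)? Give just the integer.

Key is 108 ≤ 128 bytes, zero-padded: |K'| = 128.
Outer input = (K'⊕opad) ∥ H(inner) → 128 + 64 = 192 bytes.

192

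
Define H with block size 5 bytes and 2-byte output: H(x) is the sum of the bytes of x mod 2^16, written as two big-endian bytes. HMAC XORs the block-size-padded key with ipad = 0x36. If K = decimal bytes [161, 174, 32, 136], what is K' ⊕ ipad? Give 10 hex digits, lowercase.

979816be36

Key decimal bytes [161, 174, 32, 136] = a1 ae 20 88 is 4 bytes ≤ B = 5; zero-pad to 5 bytes: K' = a1 ae 20 88 00.
XOR each byte with 0x36: a1⊕36=97, ae⊕36=98, 20⊕36=16, 88⊕36=be, 00⊕36=36.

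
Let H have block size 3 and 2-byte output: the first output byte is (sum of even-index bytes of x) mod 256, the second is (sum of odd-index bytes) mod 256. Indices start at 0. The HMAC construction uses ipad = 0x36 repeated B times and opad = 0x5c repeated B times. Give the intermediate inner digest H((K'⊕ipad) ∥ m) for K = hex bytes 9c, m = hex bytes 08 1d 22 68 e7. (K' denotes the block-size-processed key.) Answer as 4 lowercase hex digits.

6547

Key hex bytes 9c is 1 byte ≤ B = 3; zero-pad to 3 bytes: K' = 9c 00 00.
K' ⊕ ipad = aa 36 36.
Inner input = aa 36 36 ∥ 08 1d 22 68 e7.
Inner hash: even-index sum = 357 mod 256 = 101; odd-index sum = 327 mod 256 = 71 → 65 47.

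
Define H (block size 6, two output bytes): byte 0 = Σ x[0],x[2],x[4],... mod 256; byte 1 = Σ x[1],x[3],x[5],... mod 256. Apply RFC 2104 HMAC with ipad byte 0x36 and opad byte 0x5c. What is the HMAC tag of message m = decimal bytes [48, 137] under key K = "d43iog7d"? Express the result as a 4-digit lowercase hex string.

Key "d43iog7d" = 64 34 33 69 6f 67 37 64 is 8 bytes > B = 6, so hash it first: H(key) = 3d 68, then zero-pad to 6 bytes: K' = 3d 68 00 00 00 00.
K' ⊕ ipad = 0b 5e 36 36 36 36.  K' ⊕ opad = 61 34 5c 5c 5c 5c.
Inner input = (K'⊕ipad) ∥ m = 0b 5e 36 36 36 36 ∥ 30 89.
Inner hash: even-index sum = 167 mod 256 = 167; odd-index sum = 339 mod 256 = 83 → a7 53.
Outer input = (K'⊕opad) ∥ inner = 61 34 5c 5c 5c 5c ∥ a7 53.
Outer hash (tag): even-index sum = 448 mod 256 = 192; odd-index sum = 319 mod 256 = 63 → c0 3f.

c03f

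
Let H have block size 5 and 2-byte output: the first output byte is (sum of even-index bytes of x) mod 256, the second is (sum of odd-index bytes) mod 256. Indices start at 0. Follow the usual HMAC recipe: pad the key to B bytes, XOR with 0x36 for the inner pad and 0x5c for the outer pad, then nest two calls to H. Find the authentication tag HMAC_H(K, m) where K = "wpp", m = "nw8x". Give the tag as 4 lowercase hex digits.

d534

Key "wpp" = 77 70 70 is 3 bytes ≤ B = 5; zero-pad to 5 bytes: K' = 77 70 70 00 00.
K' ⊕ ipad = 41 46 46 36 36.  K' ⊕ opad = 2b 2c 2c 5c 5c.
Inner input = (K'⊕ipad) ∥ m = 41 46 46 36 36 ∥ 6e 77 38 78.
Inner hash: even-index sum = 428 mod 256 = 172; odd-index sum = 290 mod 256 = 34 → ac 22.
Outer input = (K'⊕opad) ∥ inner = 2b 2c 2c 5c 5c ∥ ac 22.
Outer hash (tag): even-index sum = 213 mod 256 = 213; odd-index sum = 308 mod 256 = 52 → d5 34.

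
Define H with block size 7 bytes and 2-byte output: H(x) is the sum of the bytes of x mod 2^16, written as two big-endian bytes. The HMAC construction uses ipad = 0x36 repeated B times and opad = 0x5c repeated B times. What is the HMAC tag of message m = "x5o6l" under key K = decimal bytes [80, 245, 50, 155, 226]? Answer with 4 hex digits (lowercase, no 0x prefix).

Key decimal bytes [80, 245, 50, 155, 226] = 50 f5 32 9b e2 is 5 bytes ≤ B = 7; zero-pad to 7 bytes: K' = 50 f5 32 9b e2 00 00.
K' ⊕ ipad = 66 c3 04 ad d4 36 36.  K' ⊕ opad = 0c a9 6e c7 be 5c 5c.
Inner input = (K'⊕ipad) ∥ m = 66 c3 04 ad d4 36 36 ∥ 78 35 6f 36 6c.
Inner hash: sum = 102+195+4+173+212+54+54+120+53+111+54+108 = 1240 → 04 d8.
Outer input = (K'⊕opad) ∥ inner = 0c a9 6e c7 be 5c 5c ∥ 04 d8.
Outer hash (tag): sum = 12+169+110+199+190+92+92+4+216 = 1084 → 04 3c.

043c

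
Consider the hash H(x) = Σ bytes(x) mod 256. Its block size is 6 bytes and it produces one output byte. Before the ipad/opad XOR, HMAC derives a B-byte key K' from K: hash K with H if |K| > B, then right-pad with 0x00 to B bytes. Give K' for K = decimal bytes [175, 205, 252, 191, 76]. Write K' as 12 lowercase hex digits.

afcdfcbf4c00

Key decimal bytes [175, 205, 252, 191, 76] = af cd fc bf 4c is 5 bytes ≤ B = 6; zero-pad to 6 bytes: K' = af cd fc bf 4c 00.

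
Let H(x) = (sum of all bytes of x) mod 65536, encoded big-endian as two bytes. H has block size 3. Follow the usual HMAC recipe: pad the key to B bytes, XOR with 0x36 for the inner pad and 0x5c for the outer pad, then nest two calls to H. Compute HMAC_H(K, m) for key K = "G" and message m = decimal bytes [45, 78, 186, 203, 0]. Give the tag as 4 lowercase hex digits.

Key "G" = 47 is 1 byte ≤ B = 3; zero-pad to 3 bytes: K' = 47 00 00.
K' ⊕ ipad = 71 36 36.  K' ⊕ opad = 1b 5c 5c.
Inner input = (K'⊕ipad) ∥ m = 71 36 36 ∥ 2d 4e ba cb 00.
Inner hash: sum = 113+54+54+45+78+186+203+0 = 733 → 02 dd.
Outer input = (K'⊕opad) ∥ inner = 1b 5c 5c ∥ 02 dd.
Outer hash (tag): sum = 27+92+92+2+221 = 434 → 01 b2.

01b2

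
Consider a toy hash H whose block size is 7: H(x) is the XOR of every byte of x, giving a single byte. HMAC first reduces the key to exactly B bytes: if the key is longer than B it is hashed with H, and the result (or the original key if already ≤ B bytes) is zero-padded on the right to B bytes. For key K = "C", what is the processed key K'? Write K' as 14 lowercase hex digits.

Key "C" = 43 is 1 byte ≤ B = 7; zero-pad to 7 bytes: K' = 43 00 00 00 00 00 00.

43000000000000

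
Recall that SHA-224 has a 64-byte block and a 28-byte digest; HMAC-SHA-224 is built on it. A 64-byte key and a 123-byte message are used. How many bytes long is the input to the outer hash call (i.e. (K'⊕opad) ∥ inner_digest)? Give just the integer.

Key is 64 ≤ 64 bytes, zero-padded: |K'| = 64.
Outer input = (K'⊕opad) ∥ H(inner) → 64 + 28 = 92 bytes.

92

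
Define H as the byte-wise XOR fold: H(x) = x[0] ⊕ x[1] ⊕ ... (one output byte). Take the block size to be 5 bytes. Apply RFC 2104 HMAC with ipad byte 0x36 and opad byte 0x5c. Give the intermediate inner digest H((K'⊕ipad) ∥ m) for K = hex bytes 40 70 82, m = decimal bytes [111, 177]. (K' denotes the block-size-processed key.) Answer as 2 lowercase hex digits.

Key hex bytes 40 70 82 is 3 bytes ≤ B = 5; zero-pad to 5 bytes: K' = 40 70 82 00 00.
K' ⊕ ipad = 76 46 b4 36 36.
Inner input = 76 46 b4 36 36 ∥ 6f b1.
Inner hash: XOR 76⊕46⊕b4⊕36⊕36⊕6f⊕b1 = 5a.

5a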